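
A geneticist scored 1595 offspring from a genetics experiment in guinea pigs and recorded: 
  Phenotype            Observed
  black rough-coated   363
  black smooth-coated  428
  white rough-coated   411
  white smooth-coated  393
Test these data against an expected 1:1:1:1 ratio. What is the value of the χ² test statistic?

5.810

Total ratio parts = 4. Expected numbers out of 1595:
  black rough-coated: 1595 × 1/4 = 398.75
  black smooth-coated: 1595 × 1/4 = 398.75
  white rough-coated: 1595 × 1/4 = 398.75
  white smooth-coated: 1595 × 1/4 = 398.75
χ² = Σ (O − E)² / E
  black rough-coated: (363 − 398.75)² / 398.75 = 3.2052
  black smooth-coated: (428 − 398.75)² / 398.75 = 2.1456
  white rough-coated: (411 − 398.75)² / 398.75 = 0.3763
  white smooth-coated: (393 − 398.75)² / 398.75 = 0.0829
χ² = 3.2052 + 2.1456 + 0.3763 + 0.0829 = 5.810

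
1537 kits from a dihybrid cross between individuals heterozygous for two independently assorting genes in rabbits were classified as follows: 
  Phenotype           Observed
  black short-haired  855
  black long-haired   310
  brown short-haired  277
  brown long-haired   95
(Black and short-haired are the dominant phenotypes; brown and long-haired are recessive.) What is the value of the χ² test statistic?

A dihybrid F₂ with independent assortment and complete dominance at both loci gives a 9:3:3:1 phenotypic ratio.
The 9:3:3:1 ratio has 16 parts, so with N = 1537 the expected counts are:
  black short-haired: 1537 × 9/16 = 864.5625
  black long-haired: 1537 × 3/16 = 288.1875
  brown short-haired: 1537 × 3/16 = 288.1875
  brown long-haired: 1537 × 1/16 = 96.0625
χ² = Σ (O − E)² / E
  black short-haired: (855 − 864.5625)² / 864.5625 = 0.1058
  black long-haired: (310 − 288.1875)² / 288.1875 = 1.6510
  brown short-haired: (277 − 288.1875)² / 288.1875 = 0.4343
  brown long-haired: (95 − 96.0625)² / 96.0625 = 0.0118
χ² = 0.1058 + 1.6510 + 0.4343 + 0.0118 = 2.2029 ≈ 2.203

2.203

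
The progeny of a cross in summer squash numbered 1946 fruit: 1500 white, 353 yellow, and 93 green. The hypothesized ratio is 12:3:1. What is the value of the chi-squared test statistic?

Expected counts for N = 1946 under a 12:3:1 ratio (total parts = 16):
  white: 1946 × 12/16 = 1459.5
  yellow: 1946 × 3/16 = 364.875
  green: 1946 × 1/16 = 121.625
χ² = Σ (O − E)² / E
  white: (1500 − 1459.5)² / 1459.5 = 1.1238
  yellow: (353 − 364.875)² / 364.875 = 0.3865
  green: (93 − 121.625)² / 121.625 = 6.7370
χ² = 1.1238 + 0.3865 + 6.7370 = 8.2473 ≈ 8.247

8.247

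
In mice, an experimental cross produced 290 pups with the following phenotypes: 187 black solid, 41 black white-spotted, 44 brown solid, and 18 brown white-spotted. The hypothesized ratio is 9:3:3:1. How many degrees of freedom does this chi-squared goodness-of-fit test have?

3

A goodness-of-fit test with 4 phenotype classes has df = 4 − 1 = 3.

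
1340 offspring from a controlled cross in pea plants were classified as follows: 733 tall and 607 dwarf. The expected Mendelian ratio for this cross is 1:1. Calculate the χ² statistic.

Total ratio parts = 2. Expected numbers out of 1340:
  tall: 1340 × 1/2 = 670
  dwarf: 1340 × 1/2 = 670
χ² = Σ (O − E)² / E
  tall: (733 − 670)² / 670 = 5.9239
  dwarf: (607 − 670)² / 670 = 5.9239
χ² = 5.9239 + 5.9239 = 11.8478 ≈ 11.848

11.848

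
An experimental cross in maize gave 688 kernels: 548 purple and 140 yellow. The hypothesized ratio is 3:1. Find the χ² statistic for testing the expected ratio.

Under the 3:1 hypothesis (Σ ratio = 4, N = 688):
  purple: 688 × 3/4 = 516
  yellow: 688 × 1/4 = 172
χ² = Σ (O − E)² / E
  purple: (548 − 516)² / 516 = 1.9845
  yellow: (140 − 172)² / 172 = 5.9535
χ² = 1.9845 + 5.9535 = 7.938

7.938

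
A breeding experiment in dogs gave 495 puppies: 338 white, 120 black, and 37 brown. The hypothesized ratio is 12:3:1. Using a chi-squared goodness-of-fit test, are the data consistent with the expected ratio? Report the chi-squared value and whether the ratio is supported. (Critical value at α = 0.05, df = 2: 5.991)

12.130; not consistent

Expected counts for N = 495 under a 12:3:1 ratio (total parts = 16):
  white: 495 × 12/16 = 371.25
  black: 495 × 3/16 = 92.8125
  brown: 495 × 1/16 = 30.9375
χ² = Σ (O − E)² / E
  white: (338 − 371.25)² / 371.25 = 2.9779
  black: (120 − 92.8125)² / 92.8125 = 7.9640
  brown: (37 − 30.9375)² / 30.9375 = 1.1880
χ² = 2.9779 + 7.9640 + 1.1880 = 12.1299 ≈ 12.130
Degrees of freedom = 3 − 1 = 2; critical value at α = 0.05 is 5.991.
Since 12.130 > 5.991, we reject the null hypothesis — the data do not fit the 12:3:1 ratio.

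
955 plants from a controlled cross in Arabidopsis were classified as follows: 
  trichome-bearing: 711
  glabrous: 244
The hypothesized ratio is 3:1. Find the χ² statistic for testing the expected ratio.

Expected counts for N = 955 under a 3:1 ratio (total parts = 4):
  trichome-bearing: 955 × 3/4 = 716.25
  glabrous: 955 × 1/4 = 238.75
χ² = Σ (O − E)² / E
  trichome-bearing: (711 − 716.25)² / 716.25 = 0.0385
  glabrous: (244 − 238.75)² / 238.75 = 0.1154
χ² = 0.0385 + 0.1154 = 0.1539 ≈ 0.154

0.154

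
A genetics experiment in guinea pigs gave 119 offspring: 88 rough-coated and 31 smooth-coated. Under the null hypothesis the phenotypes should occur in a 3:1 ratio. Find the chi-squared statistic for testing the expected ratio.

Total ratio parts = 4. Expected numbers out of 119:
  rough-coated: 119 × 3/4 = 89.25
  smooth-coated: 119 × 1/4 = 29.75
χ² = Σ (O − E)² / E
  rough-coated: (88 − 89.25)² / 89.25 = 0.0175
  smooth-coated: (31 − 29.75)² / 29.75 = 0.0525
χ² = 0.0175 + 0.0525 = 0.070

0.070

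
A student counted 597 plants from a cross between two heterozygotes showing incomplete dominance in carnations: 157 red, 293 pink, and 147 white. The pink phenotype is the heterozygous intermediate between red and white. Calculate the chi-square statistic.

0.538

With incomplete dominance, a heterozygote × heterozygote cross gives a 1:2:1 phenotypic ratio.
Expected counts for N = 597 under a 1:2:1 ratio (total parts = 4):
  red: 597 × 1/4 = 149.25
  pink: 597 × 2/4 = 298.5
  white: 597 × 1/4 = 149.25
χ² = Σ (O − E)² / E
  red: (157 − 149.25)² / 149.25 = 0.4024
  pink: (293 − 298.5)² / 298.5 = 0.1013
  white: (147 − 149.25)² / 149.25 = 0.0339
χ² = 0.4024 + 0.1013 + 0.0339 = 0.5376 ≈ 0.538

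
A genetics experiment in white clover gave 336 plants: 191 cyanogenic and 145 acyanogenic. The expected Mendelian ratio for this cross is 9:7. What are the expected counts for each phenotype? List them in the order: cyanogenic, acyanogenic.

189, 147

Expected counts for N = 336 under a 9:7 ratio (total parts = 16):
  cyanogenic: 336 × 9/16 = 189
  acyanogenic: 336 × 7/16 = 147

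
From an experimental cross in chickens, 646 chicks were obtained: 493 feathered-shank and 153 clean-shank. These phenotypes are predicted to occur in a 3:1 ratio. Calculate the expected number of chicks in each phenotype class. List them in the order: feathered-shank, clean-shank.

Expected counts for N = 646 under a 3:1 ratio (total parts = 4):
  feathered-shank: 646 × 3/4 = 484.5
  clean-shank: 646 × 1/4 = 161.5

484.5, 161.5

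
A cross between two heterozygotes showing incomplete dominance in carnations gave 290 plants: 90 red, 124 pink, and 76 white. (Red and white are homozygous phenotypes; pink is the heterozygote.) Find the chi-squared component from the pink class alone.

3.041

With incomplete dominance, a heterozygote × heterozygote cross gives a 1:2:1 phenotypic ratio.
Under the 1:2:1 hypothesis (Σ ratio = 4, N = 290):
  red: 290 × 1/4 = 72.5
  pink: 290 × 2/4 = 145
  white: 290 × 1/4 = 72.5
Contribution of pink: (124 − 145)² / 145 = 3.0414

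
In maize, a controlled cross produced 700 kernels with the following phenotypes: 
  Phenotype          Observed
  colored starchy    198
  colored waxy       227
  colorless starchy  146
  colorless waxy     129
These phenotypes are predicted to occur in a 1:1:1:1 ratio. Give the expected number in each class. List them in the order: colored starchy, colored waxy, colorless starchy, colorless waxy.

Expected counts for N = 700 under a 1:1:1:1 ratio (total parts = 4):
  colored starchy: 700 × 1/4 = 175
  colored waxy: 700 × 1/4 = 175
  colorless starchy: 700 × 1/4 = 175
  colorless waxy: 700 × 1/4 = 175

175, 175, 175, 175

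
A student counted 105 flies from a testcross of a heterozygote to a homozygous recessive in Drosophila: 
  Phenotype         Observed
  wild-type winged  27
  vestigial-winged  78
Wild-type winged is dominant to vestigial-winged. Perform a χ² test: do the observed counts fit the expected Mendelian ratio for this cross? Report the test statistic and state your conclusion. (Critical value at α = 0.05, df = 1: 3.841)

24.771; not consistent

A testcross of a heterozygote (Aa × aa) gives a 1:1 phenotypic ratio.
Expected counts for N = 105 under a 1:1 ratio (total parts = 2):
  wild-type winged: 105 × 1/2 = 52.5
  vestigial-winged: 105 × 1/2 = 52.5
χ² = Σ (O − E)² / E
  wild-type winged: (27 − 52.5)² / 52.5 = 12.3857
  vestigial-winged: (78 − 52.5)² / 52.5 = 12.3857
χ² = 12.3857 + 12.3857 = 24.7714 ≈ 24.771
Degrees of freedom = 2 − 1 = 1; critical value at α = 0.05 is 3.841.
Since 24.771 > 3.841, we reject the null hypothesis — the data do not fit the 1:1 ratio.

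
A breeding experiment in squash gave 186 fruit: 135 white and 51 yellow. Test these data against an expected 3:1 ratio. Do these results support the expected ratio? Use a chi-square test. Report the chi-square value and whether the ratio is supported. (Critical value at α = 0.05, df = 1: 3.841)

Total ratio parts = 4. Expected numbers out of 186:
  white: 186 × 3/4 = 139.5
  yellow: 186 × 1/4 = 46.5
χ² = Σ (O − E)² / E
  white: (135 − 139.5)² / 139.5 = 0.1452
  yellow: (51 − 46.5)² / 46.5 = 0.4355
χ² = 0.1452 + 0.4355 = 0.5807 ≈ 0.581
Degrees of freedom = 2 − 1 = 1; critical value at α = 0.05 is 3.841.
Since 0.581 < 3.841, we fail to reject the null hypothesis — the data are consistent with the 3:1 ratio.

0.581; consistent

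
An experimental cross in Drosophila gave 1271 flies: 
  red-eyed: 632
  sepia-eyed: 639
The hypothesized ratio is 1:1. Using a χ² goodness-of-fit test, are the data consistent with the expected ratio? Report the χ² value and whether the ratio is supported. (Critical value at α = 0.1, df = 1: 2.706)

Under the 1:1 hypothesis (Σ ratio = 2, N = 1271):
  red-eyed: 1271 × 1/2 = 635.5
  sepia-eyed: 1271 × 1/2 = 635.5
χ² = Σ (O − E)² / E
  red-eyed: (632 − 635.5)² / 635.5 = 0.0193
  sepia-eyed: (639 − 635.5)² / 635.5 = 0.0193
χ² = 0.0193 + 0.0193 = 0.0386 ≈ 0.039
Degrees of freedom = 2 − 1 = 1; critical value at α = 0.1 is 2.706.
Since 0.039 < 2.706, we fail to reject the null hypothesis — the data are consistent with the 1:1 ratio.

0.039; consistent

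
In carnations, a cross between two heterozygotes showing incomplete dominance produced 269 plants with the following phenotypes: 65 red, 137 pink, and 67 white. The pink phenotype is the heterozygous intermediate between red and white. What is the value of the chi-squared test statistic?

With incomplete dominance, a heterozygote × heterozygote cross gives a 1:2:1 phenotypic ratio.
Under the 1:2:1 hypothesis (Σ ratio = 4, N = 269):
  red: 269 × 1/4 = 67.25
  pink: 269 × 2/4 = 134.5
  white: 269 × 1/4 = 67.25
χ² = Σ (O − E)² / E
  red: (65 − 67.25)² / 67.25 = 0.0753
  pink: (137 − 134.5)² / 134.5 = 0.0465
  white: (67 − 67.25)² / 67.25 = 0.0009
χ² = 0.0753 + 0.0465 + 0.0009 = 0.1227 ≈ 0.123

0.123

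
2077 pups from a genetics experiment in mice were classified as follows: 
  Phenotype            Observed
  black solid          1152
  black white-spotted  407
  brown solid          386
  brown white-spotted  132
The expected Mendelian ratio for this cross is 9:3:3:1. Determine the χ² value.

1.087

Total ratio parts = 16. Expected numbers out of 2077:
  black solid: 2077 × 9/16 = 1168.3125
  black white-spotted: 2077 × 3/16 = 389.4375
  brown solid: 2077 × 3/16 = 389.4375
  brown white-spotted: 2077 × 1/16 = 129.8125
χ² = Σ (O − E)² / E
  black solid: (1152 − 1168.3125)² / 1168.3125 = 0.2278
  black white-spotted: (407 − 389.4375)² / 389.4375 = 0.7920
  brown solid: (386 − 389.4375)² / 389.4375 = 0.0303
  brown white-spotted: (132 − 129.8125)² / 129.8125 = 0.0369
χ² = 0.2278 + 0.7920 + 0.0303 + 0.0369 = 1.087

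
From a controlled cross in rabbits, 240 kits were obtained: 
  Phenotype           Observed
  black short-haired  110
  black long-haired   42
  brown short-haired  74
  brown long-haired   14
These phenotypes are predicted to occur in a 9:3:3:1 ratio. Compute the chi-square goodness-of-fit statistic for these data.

23.585

Total ratio parts = 16. Expected numbers out of 240:
  black short-haired: 240 × 9/16 = 135
  black long-haired: 240 × 3/16 = 45
  brown short-haired: 240 × 3/16 = 45
  brown long-haired: 240 × 1/16 = 15
χ² = Σ (O − E)² / E
  black short-haired: (110 − 135)² / 135 = 4.6296
  black long-haired: (42 − 45)² / 45 = 0.2000
  brown short-haired: (74 − 45)² / 45 = 18.6889
  brown long-haired: (14 − 15)² / 15 = 0.0667
χ² = 4.6296 + 0.2000 + 18.6889 + 0.0667 = 23.5852 ≈ 23.585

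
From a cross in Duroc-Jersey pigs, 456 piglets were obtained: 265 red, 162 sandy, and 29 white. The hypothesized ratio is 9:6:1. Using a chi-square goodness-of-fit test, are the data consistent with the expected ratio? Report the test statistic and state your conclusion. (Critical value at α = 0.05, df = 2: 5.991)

0.764; consistent

Under the 9:6:1 hypothesis (Σ ratio = 16, N = 456):
  red: 456 × 9/16 = 256.5
  sandy: 456 × 6/16 = 171
  white: 456 × 1/16 = 28.5
χ² = Σ (O − E)² / E
  red: (265 − 256.5)² / 256.5 = 0.2817
  sandy: (162 − 171)² / 171 = 0.4737
  white: (29 − 28.5)² / 28.5 = 0.0088
χ² = 0.2817 + 0.4737 + 0.0088 = 0.7642 ≈ 0.764
Degrees of freedom = 3 − 1 = 2; critical value at α = 0.05 is 5.991.
Since 0.764 < 5.991, we fail to reject the null hypothesis — the data are consistent with the 9:6:1 ratio.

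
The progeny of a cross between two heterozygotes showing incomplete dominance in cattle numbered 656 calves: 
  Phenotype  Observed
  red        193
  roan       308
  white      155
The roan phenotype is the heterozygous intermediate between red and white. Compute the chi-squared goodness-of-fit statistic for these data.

6.841

With incomplete dominance, a heterozygote × heterozygote cross gives a 1:2:1 phenotypic ratio.
The 1:2:1 ratio has 4 parts, so with N = 656 the expected counts are:
  red: 656 × 1/4 = 164
  roan: 656 × 2/4 = 328
  white: 656 × 1/4 = 164
χ² = Σ (O − E)² / E
  red: (193 − 164)² / 164 = 5.1280
  roan: (308 − 328)² / 328 = 1.2195
  white: (155 − 164)² / 164 = 0.4939
χ² = 5.1280 + 1.2195 + 0.4939 = 6.8414 ≈ 6.841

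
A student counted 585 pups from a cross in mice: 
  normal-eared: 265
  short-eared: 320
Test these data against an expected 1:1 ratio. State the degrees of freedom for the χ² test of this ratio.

1

A goodness-of-fit test with 2 phenotype classes has df = 2 − 1 = 1.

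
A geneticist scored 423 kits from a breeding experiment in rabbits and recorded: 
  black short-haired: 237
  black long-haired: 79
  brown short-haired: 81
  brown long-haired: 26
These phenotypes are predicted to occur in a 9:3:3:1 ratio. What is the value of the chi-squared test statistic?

The 9:3:3:1 ratio has 16 parts, so with N = 423 the expected counts are:
  black short-haired: 423 × 9/16 = 237.9375
  black long-haired: 423 × 3/16 = 79.3125
  brown short-haired: 423 × 3/16 = 79.3125
  brown long-haired: 423 × 1/16 = 26.4375
χ² = Σ (O − E)² / E
  black short-haired: (237 − 237.9375)² / 237.9375 = 0.0037
  black long-haired: (79 − 79.3125)² / 79.3125 = 0.0012
  brown short-haired: (81 − 79.3125)² / 79.3125 = 0.0359
  brown long-haired: (26 − 26.4375)² / 26.4375 = 0.0072
χ² = 0.0037 + 0.0012 + 0.0359 + 0.0072 = 0.048

0.048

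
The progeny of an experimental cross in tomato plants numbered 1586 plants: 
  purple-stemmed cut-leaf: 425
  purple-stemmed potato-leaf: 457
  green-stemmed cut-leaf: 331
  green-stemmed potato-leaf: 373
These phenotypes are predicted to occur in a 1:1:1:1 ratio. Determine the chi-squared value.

23.493

The 1:1:1:1 ratio has 4 parts, so with N = 1586 the expected counts are:
  purple-stemmed cut-leaf: 1586 × 1/4 = 396.5
  purple-stemmed potato-leaf: 1586 × 1/4 = 396.5
  green-stemmed cut-leaf: 1586 × 1/4 = 396.5
  green-stemmed potato-leaf: 1586 × 1/4 = 396.5
χ² = Σ (O − E)² / E
  purple-stemmed cut-leaf: (425 − 396.5)² / 396.5 = 2.0485
  purple-stemmed potato-leaf: (457 − 396.5)² / 396.5 = 9.2314
  green-stemmed cut-leaf: (331 − 396.5)² / 396.5 = 10.8203
  green-stemmed potato-leaf: (373 − 396.5)² / 396.5 = 1.3928
χ² = 2.0485 + 9.2314 + 10.8203 + 1.3928 = 23.493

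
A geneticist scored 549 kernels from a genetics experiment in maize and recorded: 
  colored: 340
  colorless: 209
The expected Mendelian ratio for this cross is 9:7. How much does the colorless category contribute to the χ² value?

Under the 9:7 hypothesis (Σ ratio = 16, N = 549):
  colored: 549 × 9/16 = 308.8125
  colorless: 549 × 7/16 = 240.1875
Contribution of colorless: (209 − 240.1875)² / 240.1875 = 4.0496

4.050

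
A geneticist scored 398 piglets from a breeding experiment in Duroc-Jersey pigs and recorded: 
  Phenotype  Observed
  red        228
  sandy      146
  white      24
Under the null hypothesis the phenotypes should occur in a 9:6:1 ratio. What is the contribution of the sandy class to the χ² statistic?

0.071

Under the 9:6:1 hypothesis (Σ ratio = 16, N = 398):
  red: 398 × 9/16 = 223.875
  sandy: 398 × 6/16 = 149.25
  white: 398 × 1/16 = 24.875
Contribution of sandy: (146 − 149.25)² / 149.25 = 0.0708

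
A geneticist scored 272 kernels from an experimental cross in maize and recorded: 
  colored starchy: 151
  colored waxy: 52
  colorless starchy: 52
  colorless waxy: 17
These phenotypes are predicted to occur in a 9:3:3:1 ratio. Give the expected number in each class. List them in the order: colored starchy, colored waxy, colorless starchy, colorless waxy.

153, 51, 51, 17

Expected counts for N = 272 under a 9:3:3:1 ratio (total parts = 16):
  colored starchy: 272 × 9/16 = 153
  colored waxy: 272 × 3/16 = 51
  colorless starchy: 272 × 3/16 = 51
  colorless waxy: 272 × 1/16 = 17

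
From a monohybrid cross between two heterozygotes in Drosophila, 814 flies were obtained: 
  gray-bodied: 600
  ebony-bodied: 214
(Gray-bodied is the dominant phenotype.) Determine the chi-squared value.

0.722

For a monohybrid cross between heterozygotes with complete dominance, the expected phenotypic ratio is 3:1.
The 3:1 ratio has 4 parts, so with N = 814 the expected counts are:
  gray-bodied: 814 × 3/4 = 610.5
  ebony-bodied: 814 × 1/4 = 203.5
χ² = Σ (O − E)² / E
  gray-bodied: (600 − 610.5)² / 610.5 = 0.1806
  ebony-bodied: (214 − 203.5)² / 203.5 = 0.5418
χ² = 0.1806 + 0.5418 = 0.7224 ≈ 0.722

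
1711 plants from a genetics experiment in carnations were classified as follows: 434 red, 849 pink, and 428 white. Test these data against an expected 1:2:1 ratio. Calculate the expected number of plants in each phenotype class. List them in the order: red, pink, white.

427.75, 855.5, 427.75

Expected counts for N = 1711 under a 1:2:1 ratio (total parts = 4):
  red: 1711 × 1/4 = 427.75
  pink: 1711 × 2/4 = 855.5
  white: 1711 × 1/4 = 427.75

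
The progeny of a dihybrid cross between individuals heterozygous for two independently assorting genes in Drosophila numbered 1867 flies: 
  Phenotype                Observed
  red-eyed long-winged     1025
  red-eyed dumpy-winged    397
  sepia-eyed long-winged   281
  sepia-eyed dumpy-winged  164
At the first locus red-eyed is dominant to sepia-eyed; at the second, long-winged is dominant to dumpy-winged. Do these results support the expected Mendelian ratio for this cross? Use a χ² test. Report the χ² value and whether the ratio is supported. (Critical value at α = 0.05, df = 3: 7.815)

39.706; not consistent

A dihybrid F₂ with independent assortment and complete dominance at both loci gives a 9:3:3:1 phenotypic ratio.
Under the 9:3:3:1 hypothesis (Σ ratio = 16, N = 1867):
  red-eyed long-winged: 1867 × 9/16 = 1050.1875
  red-eyed dumpy-winged: 1867 × 3/16 = 350.0625
  sepia-eyed long-winged: 1867 × 3/16 = 350.0625
  sepia-eyed dumpy-winged: 1867 × 1/16 = 116.6875
χ² = Σ (O − E)² / E
  red-eyed long-winged: (1025 − 1050.1875)² / 1050.1875 = 0.6041
  red-eyed dumpy-winged: (397 − 350.0625)² / 350.0625 = 6.2935
  sepia-eyed long-winged: (281 − 350.0625)² / 350.0625 = 13.6251
  sepia-eyed dumpy-winged: (164 − 116.6875)² / 116.6875 = 19.1835
χ² = 0.6041 + 6.2935 + 13.6251 + 19.1835 = 39.7062 ≈ 39.706
Degrees of freedom = 4 − 1 = 3; critical value at α = 0.05 is 7.815.
Since 39.706 > 7.815, we reject the null hypothesis — the data do not fit the 9:3:3:1 ratio.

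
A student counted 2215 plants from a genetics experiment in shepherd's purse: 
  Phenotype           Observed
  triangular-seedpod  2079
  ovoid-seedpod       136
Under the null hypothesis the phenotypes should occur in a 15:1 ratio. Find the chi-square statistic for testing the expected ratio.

Expected counts for N = 2215 under a 15:1 ratio (total parts = 16):
  triangular-seedpod: 2215 × 15/16 = 2076.5625
  ovoid-seedpod: 2215 × 1/16 = 138.4375
χ² = Σ (O − E)² / E
  triangular-seedpod: (2079 − 2076.5625)² / 2076.5625 = 0.0029
  ovoid-seedpod: (136 − 138.4375)² / 138.4375 = 0.0429
χ² = 0.0029 + 0.0429 = 0.0458 ≈ 0.046

0.046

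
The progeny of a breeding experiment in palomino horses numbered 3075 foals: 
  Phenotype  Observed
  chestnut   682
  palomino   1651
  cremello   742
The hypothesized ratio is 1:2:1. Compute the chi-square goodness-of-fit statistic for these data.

19.099

The 1:2:1 ratio has 4 parts, so with N = 3075 the expected counts are:
  chestnut: 3075 × 1/4 = 768.75
  palomino: 3075 × 2/4 = 1537.5
  cremello: 3075 × 1/4 = 768.75
χ² = Σ (O − E)² / E
  chestnut: (682 − 768.75)² / 768.75 = 9.7893
  palomino: (1651 − 1537.5)² / 1537.5 = 8.3787
  cremello: (742 − 768.75)² / 768.75 = 0.9308
χ² = 9.7893 + 8.3787 + 0.9308 = 19.0988 ≈ 19.099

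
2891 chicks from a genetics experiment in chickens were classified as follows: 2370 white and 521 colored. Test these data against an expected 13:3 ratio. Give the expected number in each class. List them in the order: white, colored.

Under the 13:3 hypothesis (Σ ratio = 16, N = 2891):
  white: 2891 × 13/16 = 2348.9375
  colored: 2891 × 3/16 = 542.0625

2348.9375, 542.0625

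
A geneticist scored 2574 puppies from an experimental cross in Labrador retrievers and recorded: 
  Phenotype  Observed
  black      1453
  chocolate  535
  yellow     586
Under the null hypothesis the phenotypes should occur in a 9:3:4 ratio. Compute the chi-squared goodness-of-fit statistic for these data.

10.840

Under the 9:3:4 hypothesis (Σ ratio = 16, N = 2574):
  black: 2574 × 9/16 = 1447.875
  chocolate: 2574 × 3/16 = 482.625
  yellow: 2574 × 4/16 = 643.5
χ² = Σ (O − E)² / E
  black: (1453 − 1447.875)² / 1447.875 = 0.0181
  chocolate: (535 − 482.625)² / 482.625 = 5.6838
  yellow: (586 − 643.5)² / 643.5 = 5.1379
χ² = 0.0181 + 5.6838 + 5.1379 = 10.8398 ≈ 10.840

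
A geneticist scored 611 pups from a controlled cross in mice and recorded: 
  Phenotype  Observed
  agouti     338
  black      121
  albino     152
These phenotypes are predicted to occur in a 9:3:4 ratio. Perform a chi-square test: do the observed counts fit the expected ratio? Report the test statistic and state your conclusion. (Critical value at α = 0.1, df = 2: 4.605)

0.460; consistent

Expected counts for N = 611 under a 9:3:4 ratio (total parts = 16):
  agouti: 611 × 9/16 = 343.6875
  black: 611 × 3/16 = 114.5625
  albino: 611 × 4/16 = 152.75
χ² = Σ (O − E)² / E
  agouti: (338 − 343.6875)² / 343.6875 = 0.0941
  black: (121 − 114.5625)² / 114.5625 = 0.3617
  albino: (152 − 152.75)² / 152.75 = 0.0037
χ² = 0.0941 + 0.3617 + 0.0037 = 0.4595 ≈ 0.460
Degrees of freedom = 3 − 1 = 2; critical value at α = 0.1 is 4.605.
Since 0.460 < 4.605, we fail to reject the null hypothesis — the data are consistent with the 9:3:4 ratio.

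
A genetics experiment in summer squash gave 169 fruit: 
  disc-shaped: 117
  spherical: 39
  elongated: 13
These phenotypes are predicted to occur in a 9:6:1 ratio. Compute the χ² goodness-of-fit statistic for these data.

15.000

Total ratio parts = 16. Expected numbers out of 169:
  disc-shaped: 169 × 9/16 = 95.0625
  spherical: 169 × 6/16 = 63.375
  elongated: 169 × 1/16 = 10.5625
χ² = Σ (O − E)² / E
  disc-shaped: (117 − 95.0625)² / 95.0625 = 5.0625
  spherical: (39 − 63.375)² / 63.375 = 9.3750
  elongated: (13 − 10.5625)² / 10.5625 = 0.5625
χ² = 5.0625 + 9.3750 + 0.5625 = 15.000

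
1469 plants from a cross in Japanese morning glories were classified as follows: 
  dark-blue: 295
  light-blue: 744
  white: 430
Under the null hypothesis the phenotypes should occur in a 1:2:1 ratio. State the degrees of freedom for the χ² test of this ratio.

A goodness-of-fit test with 3 phenotype classes has df = 3 − 1 = 2.

2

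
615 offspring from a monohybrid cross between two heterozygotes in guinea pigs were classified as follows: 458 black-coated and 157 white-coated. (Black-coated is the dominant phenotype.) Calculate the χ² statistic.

0.092

For a monohybrid cross between heterozygotes with complete dominance, the expected phenotypic ratio is 3:1.
The 3:1 ratio has 4 parts, so with N = 615 the expected counts are:
  black-coated: 615 × 3/4 = 461.25
  white-coated: 615 × 1/4 = 153.75
χ² = Σ (O − E)² / E
  black-coated: (458 − 461.25)² / 461.25 = 0.0229
  white-coated: (157 − 153.75)² / 153.75 = 0.0687
χ² = 0.0229 + 0.0687 = 0.0916 ≈ 0.092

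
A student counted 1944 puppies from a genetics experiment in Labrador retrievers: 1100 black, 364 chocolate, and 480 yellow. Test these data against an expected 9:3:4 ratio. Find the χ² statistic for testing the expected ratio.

Under the 9:3:4 hypothesis (Σ ratio = 16, N = 1944):
  black: 1944 × 9/16 = 1093.5
  chocolate: 1944 × 3/16 = 364.5
  yellow: 1944 × 4/16 = 486
χ² = Σ (O − E)² / E
  black: (1100 − 1093.5)² / 1093.5 = 0.0386
  chocolate: (364 − 364.5)² / 364.5 = 0.0007
  yellow: (480 − 486)² / 486 = 0.0741
χ² = 0.0386 + 0.0007 + 0.0741 = 0.1134 ≈ 0.113

0.113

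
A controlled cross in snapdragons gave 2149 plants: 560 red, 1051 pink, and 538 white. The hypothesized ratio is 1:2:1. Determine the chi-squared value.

1.478

Under the 1:2:1 hypothesis (Σ ratio = 4, N = 2149):
  red: 2149 × 1/4 = 537.25
  pink: 2149 × 2/4 = 1074.5
  white: 2149 × 1/4 = 537.25
χ² = Σ (O − E)² / E
  red: (560 − 537.25)² / 537.25 = 0.9634
  pink: (1051 − 1074.5)² / 1074.5 = 0.5140
  white: (538 − 537.25)² / 537.25 = 0.0010
χ² = 0.9634 + 0.5140 + 0.0010 = 1.4784 ≈ 1.478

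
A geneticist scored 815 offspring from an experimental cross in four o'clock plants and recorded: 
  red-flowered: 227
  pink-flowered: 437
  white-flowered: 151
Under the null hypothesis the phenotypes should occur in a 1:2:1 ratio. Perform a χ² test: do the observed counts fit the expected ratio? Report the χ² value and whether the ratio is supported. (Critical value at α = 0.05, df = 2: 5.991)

Expected counts for N = 815 under a 1:2:1 ratio (total parts = 4):
  red-flowered: 815 × 1/4 = 203.75
  pink-flowered: 815 × 2/4 = 407.5
  white-flowered: 815 × 1/4 = 203.75
χ² = Σ (O − E)² / E
  red-flowered: (227 − 203.75)² / 203.75 = 2.6531
  pink-flowered: (437 − 407.5)² / 407.5 = 2.1356
  white-flowered: (151 − 203.75)² / 203.75 = 13.6567
χ² = 2.6531 + 2.1356 + 13.6567 = 18.4454 ≈ 18.445
Degrees of freedom = 3 − 1 = 2; critical value at α = 0.05 is 5.991.
Since 18.445 > 5.991, we reject the null hypothesis — the data do not fit the 1:2:1 ratio.

18.445; not consistent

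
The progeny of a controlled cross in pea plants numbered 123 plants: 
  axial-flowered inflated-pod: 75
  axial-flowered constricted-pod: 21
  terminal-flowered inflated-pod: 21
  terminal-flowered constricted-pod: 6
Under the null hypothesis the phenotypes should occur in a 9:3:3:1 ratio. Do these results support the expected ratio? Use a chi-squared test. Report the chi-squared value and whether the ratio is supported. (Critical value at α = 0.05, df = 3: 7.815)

Under the 9:3:3:1 hypothesis (Σ ratio = 16, N = 123):
  axial-flowered inflated-pod: 123 × 9/16 = 69.1875
  axial-flowered constricted-pod: 123 × 3/16 = 23.0625
  terminal-flowered inflated-pod: 123 × 3/16 = 23.0625
  terminal-flowered constricted-pod: 123 × 1/16 = 7.6875
χ² = Σ (O − E)² / E
  axial-flowered inflated-pod: (75 − 69.1875)² / 69.1875 = 0.4883
  axial-flowered constricted-pod: (21 − 23.0625)² / 23.0625 = 0.1845
  terminal-flowered inflated-pod: (21 − 23.0625)² / 23.0625 = 0.1845
  terminal-flowered constricted-pod: (6 − 7.6875)² / 7.6875 = 0.3704
χ² = 0.4883 + 0.1845 + 0.1845 + 0.3704 = 1.2277 ≈ 1.228
Degrees of freedom = 4 − 1 = 3; critical value at α = 0.05 is 7.815.
Since 1.228 < 7.815, we fail to reject the null hypothesis — the data are consistent with the 9:3:3:1 ratio.

1.228; consistent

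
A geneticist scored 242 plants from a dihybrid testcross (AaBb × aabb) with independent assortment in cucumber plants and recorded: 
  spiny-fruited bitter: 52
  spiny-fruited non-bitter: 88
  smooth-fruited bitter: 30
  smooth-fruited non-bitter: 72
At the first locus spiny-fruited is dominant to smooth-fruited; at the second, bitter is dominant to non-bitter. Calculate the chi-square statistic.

31.256

A dihybrid testcross with independent assortment gives a 1:1:1:1 ratio.
Expected counts for N = 242 under a 1:1:1:1 ratio (total parts = 4):
  spiny-fruited bitter: 242 × 1/4 = 60.5
  spiny-fruited non-bitter: 242 × 1/4 = 60.5
  smooth-fruited bitter: 242 × 1/4 = 60.5
  smooth-fruited non-bitter: 242 × 1/4 = 60.5
χ² = Σ (O − E)² / E
  spiny-fruited bitter: (52 − 60.5)² / 60.5 = 1.1942
  spiny-fruited non-bitter: (88 − 60.5)² / 60.5 = 12.5000
  smooth-fruited bitter: (30 − 60.5)² / 60.5 = 15.3760
  smooth-fruited non-bitter: (72 − 60.5)² / 60.5 = 2.1860
χ² = 1.1942 + 12.5000 + 15.3760 + 2.1860 = 31.2562 ≈ 31.256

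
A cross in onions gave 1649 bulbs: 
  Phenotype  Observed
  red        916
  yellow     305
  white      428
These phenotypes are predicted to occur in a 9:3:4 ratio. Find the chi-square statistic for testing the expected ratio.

Under the 9:3:4 hypothesis (Σ ratio = 16, N = 1649):
  red: 1649 × 9/16 = 927.5625
  yellow: 1649 × 3/16 = 309.1875
  white: 1649 × 4/16 = 412.25
χ² = Σ (O − E)² / E
  red: (916 − 927.5625)² / 927.5625 = 0.1441
  yellow: (305 − 309.1875)² / 309.1875 = 0.0567
  white: (428 − 412.25)² / 412.25 = 0.6017
χ² = 0.1441 + 0.0567 + 0.6017 = 0.8025 ≈ 0.803

0.803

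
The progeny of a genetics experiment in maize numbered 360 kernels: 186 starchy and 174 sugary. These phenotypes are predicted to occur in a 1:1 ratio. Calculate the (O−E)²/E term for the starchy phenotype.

0.200

Expected counts for N = 360 under a 1:1 ratio (total parts = 2):
  starchy: 360 × 1/2 = 180
  sugary: 360 × 1/2 = 180
Contribution of starchy: (186 − 180)² / 180 = 0.2000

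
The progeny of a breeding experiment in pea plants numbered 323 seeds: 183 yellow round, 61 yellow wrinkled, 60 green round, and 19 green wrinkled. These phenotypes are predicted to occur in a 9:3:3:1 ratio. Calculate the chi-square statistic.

The 9:3:3:1 ratio has 16 parts, so with N = 323 the expected counts are:
  yellow round: 323 × 9/16 = 181.6875
  yellow wrinkled: 323 × 3/16 = 60.5625
  green round: 323 × 3/16 = 60.5625
  green wrinkled: 323 × 1/16 = 20.1875
χ² = Σ (O − E)² / E
  yellow round: (183 − 181.6875)² / 181.6875 = 0.0095
  yellow wrinkled: (61 − 60.5625)² / 60.5625 = 0.0032
  green round: (60 − 60.5625)² / 60.5625 = 0.0052
  green wrinkled: (19 − 20.1875)² / 20.1875 = 0.0699
χ² = 0.0095 + 0.0032 + 0.0052 + 0.0699 = 0.0878 ≈ 0.088

0.088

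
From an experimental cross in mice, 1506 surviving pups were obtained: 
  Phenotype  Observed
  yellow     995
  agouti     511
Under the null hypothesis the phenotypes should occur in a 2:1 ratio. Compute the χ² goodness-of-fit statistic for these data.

The 2:1 ratio has 3 parts, so with N = 1506 the expected counts are:
  yellow: 1506 × 2/3 = 1004
  agouti: 1506 × 1/3 = 502
χ² = Σ (O − E)² / E
  yellow: (995 − 1004)² / 1004 = 0.0807
  agouti: (511 − 502)² / 502 = 0.1614
χ² = 0.0807 + 0.1614 = 0.2421 ≈ 0.242

0.242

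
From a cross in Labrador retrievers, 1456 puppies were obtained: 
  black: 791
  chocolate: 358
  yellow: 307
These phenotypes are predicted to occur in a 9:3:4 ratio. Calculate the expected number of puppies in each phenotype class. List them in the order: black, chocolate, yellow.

Total ratio parts = 16. Expected numbers out of 1456:
  black: 1456 × 9/16 = 819
  chocolate: 1456 × 3/16 = 273
  yellow: 1456 × 4/16 = 364

819, 273, 364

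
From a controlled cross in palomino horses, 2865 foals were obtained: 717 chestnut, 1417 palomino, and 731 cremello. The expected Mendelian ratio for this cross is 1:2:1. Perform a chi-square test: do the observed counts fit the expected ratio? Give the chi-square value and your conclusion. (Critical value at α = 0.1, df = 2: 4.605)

Under the 1:2:1 hypothesis (Σ ratio = 4, N = 2865):
  chestnut: 2865 × 1/4 = 716.25
  palomino: 2865 × 2/4 = 1432.5
  cremello: 2865 × 1/4 = 716.25
χ² = Σ (O − E)² / E
  chestnut: (717 − 716.25)² / 716.25 = 0.0008
  palomino: (1417 − 1432.5)² / 1432.5 = 0.1677
  cremello: (731 − 716.25)² / 716.25 = 0.3038
χ² = 0.0008 + 0.1677 + 0.3038 = 0.4723 ≈ 0.472
Degrees of freedom = 3 − 1 = 2; critical value at α = 0.1 is 4.605.
Since 0.472 < 4.605, we fail to reject the null hypothesis — the data are consistent with the 1:2:1 ratio.

0.472; consistent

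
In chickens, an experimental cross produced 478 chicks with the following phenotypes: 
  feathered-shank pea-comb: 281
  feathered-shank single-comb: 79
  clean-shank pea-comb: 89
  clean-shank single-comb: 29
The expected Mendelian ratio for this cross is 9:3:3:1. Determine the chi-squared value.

Expected counts for N = 478 under a 9:3:3:1 ratio (total parts = 16):
  feathered-shank pea-comb: 478 × 9/16 = 268.875
  feathered-shank single-comb: 478 × 3/16 = 89.625
  clean-shank pea-comb: 478 × 3/16 = 89.625
  clean-shank single-comb: 478 × 1/16 = 29.875
χ² = Σ (O − E)² / E
  feathered-shank pea-comb: (281 − 268.875)² / 268.875 = 0.5468
  feathered-shank single-comb: (79 − 89.625)² / 89.625 = 1.2596
  clean-shank pea-comb: (89 − 89.625)² / 89.625 = 0.0044
  clean-shank single-comb: (29 − 29.875)² / 29.875 = 0.0256
χ² = 0.5468 + 1.2596 + 0.0044 + 0.0256 = 1.8364 ≈ 1.836

1.836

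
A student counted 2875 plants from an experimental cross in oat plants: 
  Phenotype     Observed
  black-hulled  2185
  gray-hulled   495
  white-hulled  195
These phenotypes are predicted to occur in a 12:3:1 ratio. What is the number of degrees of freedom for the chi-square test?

A goodness-of-fit test with 3 phenotype classes has df = 3 − 1 = 2.

2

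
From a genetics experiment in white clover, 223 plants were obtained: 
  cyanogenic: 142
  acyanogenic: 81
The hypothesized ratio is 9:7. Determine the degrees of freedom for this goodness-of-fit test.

1

A goodness-of-fit test with 2 phenotype classes has df = 2 − 1 = 1.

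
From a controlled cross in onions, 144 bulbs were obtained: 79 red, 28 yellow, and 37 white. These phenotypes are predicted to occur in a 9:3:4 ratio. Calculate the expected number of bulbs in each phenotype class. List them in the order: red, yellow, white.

Under the 9:3:4 hypothesis (Σ ratio = 16, N = 144):
  red: 144 × 9/16 = 81
  yellow: 144 × 3/16 = 27
  white: 144 × 4/16 = 36

81, 27, 36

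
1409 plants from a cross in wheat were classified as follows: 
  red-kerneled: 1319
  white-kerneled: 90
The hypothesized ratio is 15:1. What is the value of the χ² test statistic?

The 15:1 ratio has 16 parts, so with N = 1409 the expected counts are:
  red-kerneled: 1409 × 15/16 = 1320.9375
  white-kerneled: 1409 × 1/16 = 88.0625
χ² = Σ (O − E)² / E
  red-kerneled: (1319 − 1320.9375)² / 1320.9375 = 0.0028
  white-kerneled: (90 − 88.0625)² / 88.0625 = 0.0426
χ² = 0.0028 + 0.0426 = 0.0454 ≈ 0.045

0.045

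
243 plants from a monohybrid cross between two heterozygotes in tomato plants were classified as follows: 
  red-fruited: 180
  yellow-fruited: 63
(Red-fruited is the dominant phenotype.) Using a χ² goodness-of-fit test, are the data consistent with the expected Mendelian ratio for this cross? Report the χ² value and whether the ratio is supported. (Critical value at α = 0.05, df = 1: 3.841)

For a monohybrid cross between heterozygotes with complete dominance, the expected phenotypic ratio is 3:1.
Under the 3:1 hypothesis (Σ ratio = 4, N = 243):
  red-fruited: 243 × 3/4 = 182.25
  yellow-fruited: 243 × 1/4 = 60.75
χ² = Σ (O − E)² / E
  red-fruited: (180 − 182.25)² / 182.25 = 0.0278
  yellow-fruited: (63 − 60.75)² / 60.75 = 0.0833
χ² = 0.0278 + 0.0833 = 0.1111 ≈ 0.111
Degrees of freedom = 2 − 1 = 1; critical value at α = 0.05 is 3.841.
Since 0.111 < 3.841, we fail to reject the null hypothesis — the data are consistent with the 3:1 ratio.

0.111; consistent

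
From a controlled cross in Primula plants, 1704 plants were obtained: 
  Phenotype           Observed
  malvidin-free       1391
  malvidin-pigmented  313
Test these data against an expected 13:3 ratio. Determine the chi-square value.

Total ratio parts = 16. Expected numbers out of 1704:
  malvidin-free: 1704 × 13/16 = 1384.5
  malvidin-pigmented: 1704 × 3/16 = 319.5
χ² = Σ (O − E)² / E
  malvidin-free: (1391 − 1384.5)² / 1384.5 = 0.0305
  malvidin-pigmented: (313 − 319.5)² / 319.5 = 0.1322
χ² = 0.0305 + 0.1322 = 0.1627 ≈ 0.163

0.163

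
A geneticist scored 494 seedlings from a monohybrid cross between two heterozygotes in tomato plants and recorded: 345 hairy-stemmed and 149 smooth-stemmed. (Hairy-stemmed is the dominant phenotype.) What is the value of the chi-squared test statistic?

For a monohybrid cross between heterozygotes with complete dominance, the expected phenotypic ratio is 3:1.
The 3:1 ratio has 4 parts, so with N = 494 the expected counts are:
  hairy-stemmed: 494 × 3/4 = 370.5
  smooth-stemmed: 494 × 1/4 = 123.5
χ² = Σ (O − E)² / E
  hairy-stemmed: (345 − 370.5)² / 370.5 = 1.7551
  smooth-stemmed: (149 − 123.5)² / 123.5 = 5.2652
χ² = 1.7551 + 5.2652 = 7.0203 ≈ 7.020

7.020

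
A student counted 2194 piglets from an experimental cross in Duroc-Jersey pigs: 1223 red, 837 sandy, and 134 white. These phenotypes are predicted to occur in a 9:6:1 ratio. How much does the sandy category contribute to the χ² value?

0.247

Under the 9:6:1 hypothesis (Σ ratio = 16, N = 2194):
  red: 2194 × 9/16 = 1234.125
  sandy: 2194 × 6/16 = 822.75
  white: 2194 × 1/16 = 137.125
Contribution of sandy: (837 − 822.75)² / 822.75 = 0.2468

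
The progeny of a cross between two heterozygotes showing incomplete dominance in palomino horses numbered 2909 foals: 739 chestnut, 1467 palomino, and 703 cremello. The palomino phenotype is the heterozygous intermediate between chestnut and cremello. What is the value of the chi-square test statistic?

1.106

With incomplete dominance, a heterozygote × heterozygote cross gives a 1:2:1 phenotypic ratio.
Total ratio parts = 4. Expected numbers out of 2909:
  chestnut: 2909 × 1/4 = 727.25
  palomino: 2909 × 2/4 = 1454.5
  cremello: 2909 × 1/4 = 727.25
χ² = Σ (O − E)² / E
  chestnut: (739 − 727.25)² / 727.25 = 0.1898
  palomino: (1467 − 1454.5)² / 1454.5 = 0.1074
  cremello: (703 − 727.25)² / 727.25 = 0.8086
χ² = 0.1898 + 0.1074 + 0.8086 = 1.1058 ≈ 1.106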